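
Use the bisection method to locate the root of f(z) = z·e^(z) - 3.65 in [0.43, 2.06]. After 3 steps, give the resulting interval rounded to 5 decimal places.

f(0.430000) = -2.988979, f(2.060000) = 12.512698 (opposite signs)
step 1: m = 1.245000, f(m) = 0.673804 > 0 → root in [0.430000, 1.245000]
step 2: m = 0.837500, f(m) = -1.714886 < 0 → root in [0.837500, 1.245000]
step 3: m = 1.041250, f(m) = -0.700393 < 0 → root in [1.041250, 1.245000]

[1.04125, 1.24500]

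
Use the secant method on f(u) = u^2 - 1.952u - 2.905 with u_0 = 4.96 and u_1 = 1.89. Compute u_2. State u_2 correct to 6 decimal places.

2.507023

f(u_0) = 12.014680, f(u_1) = -3.022180
u_2 = 1.890000 - (-3.022180)·(1.890000 - 4.960000)/(-3.022180 - (12.014680)) = 2.507023; f(u_2) = -1.513544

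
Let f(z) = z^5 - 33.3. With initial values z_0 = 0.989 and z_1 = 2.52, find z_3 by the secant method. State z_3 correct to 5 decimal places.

1.76878

f(z_0) = -32.353803, f(z_1) = 68.325502
z_2 = 2.520000 - (68.325502)·(2.520000 - 0.989000)/(68.325502 - (-32.353803)) = 1.480995; f(z_2) = -26.175287
z_3 = 1.480995 - (-26.175287)·(1.480995 - 2.520000)/(-26.175287 - (68.325502)) = 1.768783; f(z_3) = -15.986965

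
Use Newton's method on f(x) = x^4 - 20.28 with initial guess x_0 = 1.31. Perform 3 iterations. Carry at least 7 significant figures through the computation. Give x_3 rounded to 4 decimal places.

2.2293

f'(x) = 4x^3
x_0 = 1.310000: f = -17.335001, f' = 8.992364 → x_1 = 1.310000 - (-17.335001)/(8.992364) = 3.237747
x_1 = 3.237747: f = 89.613378, f' = 135.765253 → x_2 = 3.237747 - (89.613378)/(135.765253) = 2.577686
x_2 = 2.577686: f = 23.868887, f' = 68.509345 → x_3 = 2.577686 - (23.868887)/(68.509345) = 2.229282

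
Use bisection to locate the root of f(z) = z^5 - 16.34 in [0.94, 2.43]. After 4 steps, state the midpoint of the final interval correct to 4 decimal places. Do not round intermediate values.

f(0.940000) = -15.606096, f(2.430000) = 68.388861 (opposite signs)
step 1: m = 1.685000, f(m) = -2.756880 < 0 → root in [1.685000, 2.430000]
step 2: m = 2.057500, f(m) = 20.532214 > 0 → root in [1.685000, 2.057500]
step 3: m = 1.871250, f(m) = 6.603468 > 0 → root in [1.685000, 1.871250]
step 4: m = 1.778125, f(m) = 1.435075 > 0 → root in [1.685000, 1.778125]
Midpoint of [1.685000, 1.778125] = 1.731563

1.7316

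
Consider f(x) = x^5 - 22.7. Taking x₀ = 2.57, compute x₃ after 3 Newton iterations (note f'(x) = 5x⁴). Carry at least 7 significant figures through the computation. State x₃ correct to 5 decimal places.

x_0 = 2.570000: f = 89.415489, f' = 218.123520 → x_1 = 2.570000 - (89.415489)/(218.123520) = 2.160069
x_1 = 2.160069: f = 24.326060, f' = 108.853120 → x_2 = 2.160069 - (24.326060)/(108.853120) = 1.936593
x_2 = 1.936593: f = 4.539072, f' = 70.327286 → x_3 = 1.936593 - (4.539072)/(70.327286) = 1.872051

1.87205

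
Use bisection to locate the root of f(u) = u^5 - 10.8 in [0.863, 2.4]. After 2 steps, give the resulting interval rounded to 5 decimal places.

[1.24725, 1.63150]

f(0.863000) = -10.321310, f(2.400000) = 68.826240 (opposite signs)
step 1: m = 1.631500, f(m) = 0.759403 > 0 → root in [0.863000, 1.631500]
step 2: m = 1.247250, f(m) = -7.781664 < 0 → root in [1.247250, 1.631500]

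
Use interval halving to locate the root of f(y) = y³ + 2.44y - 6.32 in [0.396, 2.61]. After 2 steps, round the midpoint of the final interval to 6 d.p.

f(0.396000) = -5.291661, f(2.610000) = 17.827981 (opposite signs)
step 1: m = 1.503000, f(m) = 0.742611 > 0 → root in [0.396000, 1.503000]
step 2: m = 0.949500, f(m) = -3.147198 < 0 → root in [0.949500, 1.503000]
Midpoint of [0.949500, 1.503000] = 1.226250

1.226250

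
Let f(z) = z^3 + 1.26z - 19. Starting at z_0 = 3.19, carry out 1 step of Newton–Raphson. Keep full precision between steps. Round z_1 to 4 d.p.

2.6401

f'(z) = 3z^2 + 1.26
z_0 = 3.190000: f = 17.481159, f' = 31.788300 → z_1 = 3.190000 - (17.481159)/(31.788300) = 2.640076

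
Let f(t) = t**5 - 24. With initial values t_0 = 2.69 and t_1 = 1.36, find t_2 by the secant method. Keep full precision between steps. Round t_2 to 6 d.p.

f(t_0) = 116.851475, f(t_1) = -19.347413
t_2 = 1.360000 - (-19.347413)·(1.360000 - 2.690000)/(-19.347413 - (116.851475)) = 1.548930; f(t_2) = -15.084227

1.548930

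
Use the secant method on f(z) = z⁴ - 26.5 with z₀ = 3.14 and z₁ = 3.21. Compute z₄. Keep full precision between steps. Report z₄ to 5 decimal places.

f(z_0) = 70.711712, f(z_1) = 79.674477
z_2 = 3.210000 - (79.674477)·(3.210000 - 3.140000)/(79.674477 - (70.711712)) = 2.587735; f(z_2) = 18.341414
z_3 = 2.587735 - (18.341414)·(2.587735 - 3.210000)/(18.341414 - (79.674477)) = 2.401649; f(z_3) = 6.768892
z_4 = 2.401649 - (6.768892)·(2.401649 - 2.587735)/(6.768892 - (18.341414)) = 2.292806; f(z_4) = 1.135605

2.29281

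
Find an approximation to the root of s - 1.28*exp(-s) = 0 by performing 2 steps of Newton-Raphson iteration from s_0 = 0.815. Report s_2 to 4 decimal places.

0.6609

Newton update: s ← s − f(s)/f'(s).
f'(s) = 1 + 1.28*exp(-s)
s_0 = 0.815000: f = 0.248422, f' = 1.566578 → s_1 = 0.815000 - (0.248422)/(1.566578) = 0.656424
s_1 = 0.656424: f = -0.007516, f' = 1.663940 → s_2 = 0.656424 - (-0.007516)/(1.663940) = 0.660941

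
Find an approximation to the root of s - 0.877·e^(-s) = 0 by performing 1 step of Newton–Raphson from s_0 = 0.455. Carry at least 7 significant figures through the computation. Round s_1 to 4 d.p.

0.5202

Newton update: s ← s − f(s)/f'(s).
f'(s) = 1 + 0.877·e^(-s)
s_0 = 0.455000: f = -0.101411, f' = 1.556411 → s_1 = 0.455000 - (-0.101411)/(1.556411) = 0.520157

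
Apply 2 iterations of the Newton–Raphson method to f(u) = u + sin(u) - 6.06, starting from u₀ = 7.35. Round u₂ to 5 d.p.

6.17756

f'(u) = 1 + cos(u)
u_0 = 7.350000: f = 2.165667, f' = 1.482916 → u_1 = 7.350000 - (2.165667)/(1.482916) = 5.889589
u_1 = 5.889589: f = -0.553923, f' = 1.923536 → u_2 = 5.889589 - (-0.553923)/(1.923536) = 6.177560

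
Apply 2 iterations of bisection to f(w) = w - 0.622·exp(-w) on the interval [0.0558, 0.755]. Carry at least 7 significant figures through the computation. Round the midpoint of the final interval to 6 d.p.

0.492800

f(0.055800) = -0.532443, f(0.755000) = 0.462653 (opposite signs)
step 1: m = 0.405400, f(m) = -0.009294 < 0 → root in [0.405400, 0.755000]
step 2: m = 0.580200, f(m) = 0.232013 > 0 → root in [0.405400, 0.580200]
Midpoint of [0.405400, 0.580200] = 0.492800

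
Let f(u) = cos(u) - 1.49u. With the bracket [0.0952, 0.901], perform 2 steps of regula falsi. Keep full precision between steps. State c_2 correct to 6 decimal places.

f(0.095200) = 0.853624, f(0.901000) = -0.721664
step 1: c = 0.531851, f(c) = 0.069413 > 0 → new bracket [0.531851, 0.901000]
step 2: c = 0.564241, f(c) = 0.004275 > 0 → new bracket [0.564241, 0.901000]

0.564241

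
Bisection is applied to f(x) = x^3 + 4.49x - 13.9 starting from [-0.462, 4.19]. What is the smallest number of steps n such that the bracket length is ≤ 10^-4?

16

Initial width b − a = 4.19 − -0.462 = 4.652000.
After n steps the width is (b−a)/2^n; need (b−a)/2^n ≤ 10^-4.
So n ≥ log₂(4.652000/10^-4) = log₂(46520.0000) ≈ 15.5056.
Hence n = 16.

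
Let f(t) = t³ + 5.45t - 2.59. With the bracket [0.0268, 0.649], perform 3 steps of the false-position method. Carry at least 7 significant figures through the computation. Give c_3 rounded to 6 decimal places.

f(0.026800) = -2.443921, f(0.649000) = 1.220409
step 1: c = 0.441776, f(c) = -0.096104 < 0 → new bracket [0.441776, 0.649000]
step 2: c = 0.456903, f(c) = -0.004497 < 0 → new bracket [0.456903, 0.649000]
step 3: c = 0.457608, f(c) = -0.000211 < 0 → new bracket [0.457608, 0.649000]

0.457608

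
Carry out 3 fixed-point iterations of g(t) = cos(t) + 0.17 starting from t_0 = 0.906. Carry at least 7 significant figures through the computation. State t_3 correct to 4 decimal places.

t_1 = g(0.906000) = 0.786899
t_2 = g(0.786899) = 0.876045
t_3 = g(0.876045) = 0.810195

0.8102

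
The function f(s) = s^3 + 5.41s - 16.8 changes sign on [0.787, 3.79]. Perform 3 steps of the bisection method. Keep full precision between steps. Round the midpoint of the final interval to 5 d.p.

f(0.787000) = -12.054887, f(3.790000) = 58.143839 (opposite signs)
step 1: m = 2.288500, f(m) = 7.566191 > 0 → root in [0.787000, 2.288500]
step 2: m = 1.537750, f(m) = -4.844493 < 0 → root in [1.537750, 2.288500]
step 3: m = 1.913125, f(m) = 0.552134 > 0 → root in [1.537750, 1.913125]
Midpoint of [1.537750, 1.913125] = 1.725437

1.72544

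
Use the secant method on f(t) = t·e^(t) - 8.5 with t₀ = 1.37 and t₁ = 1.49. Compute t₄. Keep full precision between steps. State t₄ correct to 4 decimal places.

1.6433

Secant update: t_(k+1) = t_k − f(t_k)·(t_k − t_(k-1))/(f(t_k) − f(t_(k-1))).
f(t_0) = -3.108570, f(t_1) = -1.888728
t_2 = 1.490000 - (-1.888728)·(1.490000 - 1.370000)/(-1.888728 - (-3.108570)) = 1.675801; f(t_2) = 0.453921
t_3 = 1.675801 - (0.453921)·(1.675801 - 1.490000)/(0.453921 - (-1.888728)) = 1.639799; f(t_3) = -0.048256
t_4 = 1.639799 - (-0.048256)·(1.639799 - 1.675801)/(-0.048256 - (0.453921)) = 1.643259; f(t_4) = -0.001074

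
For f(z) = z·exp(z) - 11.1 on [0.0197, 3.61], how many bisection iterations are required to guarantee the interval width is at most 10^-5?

Initial width b − a = 3.61 − 0.0197 = 3.590300.
After n steps the width is (b−a)/2^n; need (b−a)/2^n ≤ 10^-5.
So n ≥ log₂(3.590300/10^-5) = log₂(359030.0000) ≈ 18.4537.
Hence n = 19.

19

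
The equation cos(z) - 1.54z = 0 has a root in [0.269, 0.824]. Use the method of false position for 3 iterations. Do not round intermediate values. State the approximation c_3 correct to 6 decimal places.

f(0.269000) = 0.549777, f(0.824000) = -0.589669
step 1: c = 0.536785, f(c) = 0.032709 > 0 → new bracket [0.536785, 0.824000]
step 2: c = 0.551879, f(c) = 0.001647 > 0 → new bracket [0.551879, 0.824000]
step 3: c = 0.552637, f(c) = 0.000082 > 0 → new bracket [0.552637, 0.824000]

0.552637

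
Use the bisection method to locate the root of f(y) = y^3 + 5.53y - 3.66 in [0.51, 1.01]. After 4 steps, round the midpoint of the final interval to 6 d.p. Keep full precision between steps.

f(0.510000) = -0.707049, f(1.010000) = 2.955601 (opposite signs)
step 1: m = 0.760000, f(m) = 0.981776 > 0 → root in [0.510000, 0.760000]
step 2: m = 0.635000, f(m) = 0.107598 > 0 → root in [0.510000, 0.635000]
step 3: m = 0.572500, f(m) = -0.306435 < 0 → root in [0.572500, 0.635000]
step 4: m = 0.603750, f(m) = -0.101187 < 0 → root in [0.603750, 0.635000]
Midpoint of [0.603750, 0.635000] = 0.619375

0.619375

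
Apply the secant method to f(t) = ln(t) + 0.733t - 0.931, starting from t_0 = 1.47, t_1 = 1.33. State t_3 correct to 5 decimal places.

1.11872

f(t_0) = 0.531772, f(t_1) = 0.329069
t_2 = 1.330000 - (0.329069)·(1.330000 - 1.470000)/(0.329069 - (0.531772)) = 1.102724; f(t_2) = -0.024920
t_3 = 1.102724 - (-0.024920)·(1.102724 - 1.330000)/(-0.024920 - (0.329069)) = 1.118724; f(t_3) = 0.001213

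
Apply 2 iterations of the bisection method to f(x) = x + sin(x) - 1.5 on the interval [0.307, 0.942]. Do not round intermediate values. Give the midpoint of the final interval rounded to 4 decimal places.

0.8626

f(0.307000) = -0.890800, f(0.942000) = 0.250736 (opposite signs)
step 1: m = 0.624500, f(m) = -0.290808 < 0 → root in [0.624500, 0.942000]
step 2: m = 0.783250, f(m) = -0.011164 < 0 → root in [0.783250, 0.942000]
Midpoint of [0.783250, 0.942000] = 0.862625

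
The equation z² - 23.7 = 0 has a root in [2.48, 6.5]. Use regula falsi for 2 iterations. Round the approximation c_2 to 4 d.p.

4.8035

f(2.480000) = -17.549600, f(6.500000) = 18.550000
step 1: c = 4.434298, f(c) = -4.036997 < 0 → new bracket [4.434298, 6.500000]
step 2: c = 4.803503, f(c) = -0.626355 < 0 → new bracket [4.803503, 6.500000]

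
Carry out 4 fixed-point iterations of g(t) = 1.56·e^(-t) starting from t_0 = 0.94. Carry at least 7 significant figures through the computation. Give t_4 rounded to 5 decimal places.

0.79986

t_1 = g(0.940000) = 0.609379
t_2 = g(0.609379) = 0.848154
t_3 = g(0.848154) = 0.668000
t_4 = g(0.668000) = 0.799864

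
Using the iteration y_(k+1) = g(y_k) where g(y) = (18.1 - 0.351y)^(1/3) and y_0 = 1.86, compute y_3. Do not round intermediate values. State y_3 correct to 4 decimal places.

y_1 = g(1.860000) = 2.593630
y_2 = g(2.593630) = 2.580807
y_3 = g(2.580807) = 2.581032

2.5810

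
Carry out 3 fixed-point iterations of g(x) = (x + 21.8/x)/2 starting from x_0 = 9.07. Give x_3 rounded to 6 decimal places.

4.670082

x_1 = g(9.070000) = 5.736764
x_2 = g(5.736764) = 4.768408
x_3 = g(4.768408) = 4.670082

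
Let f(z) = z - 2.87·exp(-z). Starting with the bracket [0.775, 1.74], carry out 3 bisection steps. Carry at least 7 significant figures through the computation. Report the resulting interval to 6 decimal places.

f(0.775000) = -0.547220, f(1.740000) = 1.236256 (opposite signs)
step 1: m = 1.257500, f(m) = 0.441375 > 0 → root in [0.775000, 1.257500]
step 2: m = 1.016250, f(m) = -0.022546 < 0 → root in [1.016250, 1.257500]
step 3: m = 1.136875, f(m) = 0.216122 > 0 → root in [1.016250, 1.136875]

[1.016250, 1.136875]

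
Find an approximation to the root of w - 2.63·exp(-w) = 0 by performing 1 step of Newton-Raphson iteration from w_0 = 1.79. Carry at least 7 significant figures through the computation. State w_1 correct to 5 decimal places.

0.85130

f'(w) = 1 + 2.63·exp(-w)
w_0 = 1.790000: f = 1.350895, f' = 1.439105 → w_1 = 1.790000 - (1.350895)/(1.439105) = 0.851295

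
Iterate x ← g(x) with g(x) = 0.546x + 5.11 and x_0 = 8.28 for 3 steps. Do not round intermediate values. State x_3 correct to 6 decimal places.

10.771179

x_1 = g(8.280000) = 9.630880
x_2 = g(9.630880) = 10.368460
x_3 = g(10.368460) = 10.771179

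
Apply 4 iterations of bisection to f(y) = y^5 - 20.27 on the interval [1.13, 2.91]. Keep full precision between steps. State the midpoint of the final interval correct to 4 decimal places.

f(1.130000) = -18.427565, f(2.910000) = 188.402368 (opposite signs)
step 1: m = 2.020000, f(m) = 13.362322 > 0 → root in [1.130000, 2.020000]
step 2: m = 1.575000, f(m) = -10.578237 < 0 → root in [1.575000, 2.020000]
step 3: m = 1.797500, f(m) = -1.505176 < 0 → root in [1.797500, 2.020000]
step 4: m = 1.908750, f(m) = 5.066420 > 0 → root in [1.797500, 1.908750]
Midpoint of [1.797500, 1.908750] = 1.853125

1.8531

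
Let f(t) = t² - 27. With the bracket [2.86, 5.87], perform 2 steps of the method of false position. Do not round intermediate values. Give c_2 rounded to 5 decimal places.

5.18499

False-position update: c = (a·f(b) − b·f(a))/(f(b) − f(a)); replace the endpoint whose sign matches f(c).
f(2.860000) = -18.820400, f(5.870000) = 7.456900
step 1: c = 5.015830, f(c) = -1.841445 < 0 → new bracket [5.015830, 5.870000]
step 2: c = 5.184990, f(c) = -0.115876 < 0 → new bracket [5.184990, 5.870000]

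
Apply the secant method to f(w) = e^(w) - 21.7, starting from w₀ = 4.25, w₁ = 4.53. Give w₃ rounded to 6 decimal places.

f(w_0) = 48.405412, f(w_1) = 71.058561
w_2 = 4.530000 - (71.058561)·(4.530000 - 4.250000)/(71.058561 - (48.405412)) = 3.651694; f(w_2) = 16.839896
w_3 = 3.651694 - (16.839896)·(3.651694 - 4.530000)/(16.839896 - (71.058561)) = 3.378899; f(w_3) = 7.638450

3.378899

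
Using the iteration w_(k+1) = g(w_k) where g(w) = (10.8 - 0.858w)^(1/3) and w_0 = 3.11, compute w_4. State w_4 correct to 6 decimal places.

2.081208

w_1 = g(3.110000) = 2.010909
w_2 = g(2.010909) = 2.085818
w_3 = g(2.085818) = 2.080882
w_4 = g(2.080882) = 2.081208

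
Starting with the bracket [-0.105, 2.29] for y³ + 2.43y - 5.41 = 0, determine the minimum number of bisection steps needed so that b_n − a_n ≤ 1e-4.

15

Initial width b − a = 2.29 − -0.105 = 2.395000.
After n steps the width is (b−a)/2^n; need (b−a)/2^n ≤ 1e-4.
So n ≥ log₂(2.395000/1e-4) = log₂(23950.0000) ≈ 14.5477.
Hence n = 15.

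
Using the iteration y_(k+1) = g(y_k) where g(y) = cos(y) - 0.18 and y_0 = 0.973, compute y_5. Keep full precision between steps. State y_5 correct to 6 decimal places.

0.603332

y_1 = g(0.973000) = 0.382822
y_2 = g(0.382822) = 0.747614
y_3 = g(0.747614) = 0.553313
y_4 = g(0.553313) = 0.670788
y_5 = g(0.670788) = 0.603332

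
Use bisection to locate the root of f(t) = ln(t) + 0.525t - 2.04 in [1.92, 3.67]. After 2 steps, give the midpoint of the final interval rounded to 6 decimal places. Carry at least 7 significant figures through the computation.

2.138750

f(1.920000) = -0.379675, f(3.670000) = 1.186942 (opposite signs)
step 1: m = 2.795000, f(m) = 0.455207 > 0 → root in [1.920000, 2.795000]
step 2: m = 2.357500, f(m) = 0.055289 > 0 → root in [1.920000, 2.357500]
Midpoint of [1.920000, 2.357500] = 2.138750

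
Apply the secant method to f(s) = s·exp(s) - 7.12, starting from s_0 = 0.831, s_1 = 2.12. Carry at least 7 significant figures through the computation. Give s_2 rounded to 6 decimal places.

f(s_0) = -5.212345, f(s_1) = 10.542011
s_2 = 2.120000 - (10.542011)·(2.120000 - 0.831000)/(10.542011 - (-5.212345)) = 1.257467; f(s_2) = -2.698114

1.257467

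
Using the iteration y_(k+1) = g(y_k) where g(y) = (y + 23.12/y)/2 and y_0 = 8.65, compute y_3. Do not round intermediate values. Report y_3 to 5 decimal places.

y_1 = g(8.650000) = 5.661416
y_2 = g(5.661416) = 4.872600
y_3 = g(4.872600) = 4.808750

4.80875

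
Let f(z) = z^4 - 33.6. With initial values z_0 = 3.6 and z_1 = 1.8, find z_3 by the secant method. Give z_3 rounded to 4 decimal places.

2.5971

f(z_0) = 134.361600, f(z_1) = -23.102400
z_2 = 1.800000 - (-23.102400)·(1.800000 - 3.600000)/(-23.102400 - (134.361600)) = 2.064088; f(z_2) = -15.448494
z_3 = 2.064088 - (-15.448494)·(2.064088 - 1.800000)/(-15.448494 - (-23.102400)) = 2.597117; f(z_3) = 11.895281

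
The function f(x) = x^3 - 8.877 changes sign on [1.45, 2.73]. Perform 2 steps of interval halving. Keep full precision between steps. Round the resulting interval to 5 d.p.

f(1.450000) = -5.828375, f(2.730000) = 11.469417 (opposite signs)
step 1: m = 2.090000, f(m) = 0.252329 > 0 → root in [1.450000, 2.090000]
step 2: m = 1.770000, f(m) = -3.331767 < 0 → root in [1.770000, 2.090000]

[1.77000, 2.09000]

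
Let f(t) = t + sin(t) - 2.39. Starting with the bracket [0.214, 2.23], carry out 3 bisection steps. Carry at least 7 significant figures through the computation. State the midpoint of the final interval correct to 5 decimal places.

1.34800

f(0.214000) = -1.963630, f(2.230000) = 0.630480 (opposite signs)
step 1: m = 1.222000, f(m) = -0.228215 < 0 → root in [1.222000, 2.230000]
step 2: m = 1.726000, f(m) = 0.323980 > 0 → root in [1.222000, 1.726000]
step 3: m = 1.474000, f(m) = 0.079319 > 0 → root in [1.222000, 1.474000]
Midpoint of [1.222000, 1.474000] = 1.348000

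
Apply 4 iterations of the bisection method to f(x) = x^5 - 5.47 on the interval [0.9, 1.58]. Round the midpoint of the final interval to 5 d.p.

f(0.900000) = -4.879510, f(1.580000) = 4.376580 (opposite signs)
step 1: m = 1.240000, f(m) = -2.538375 < 0 → root in [1.240000, 1.580000]
step 2: m = 1.410000, f(m) = 0.103084 > 0 → root in [1.240000, 1.410000]
step 3: m = 1.325000, f(m) = -1.386060 < 0 → root in [1.325000, 1.410000]
step 4: m = 1.367500, f(m) = -0.687702 < 0 → root in [1.367500, 1.410000]
Midpoint of [1.367500, 1.410000] = 1.388750

1.38875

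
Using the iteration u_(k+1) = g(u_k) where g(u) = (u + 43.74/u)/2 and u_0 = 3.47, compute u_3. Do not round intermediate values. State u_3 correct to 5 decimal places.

u_1 = g(3.470000) = 8.037594
u_2 = g(8.037594) = 6.739760
u_3 = g(6.739760) = 6.614803

6.61480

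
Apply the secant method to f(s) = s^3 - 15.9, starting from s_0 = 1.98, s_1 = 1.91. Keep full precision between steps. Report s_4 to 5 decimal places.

f(s_0) = -8.137608, f(s_1) = -8.932129
s_2 = 1.910000 - (-8.932129)·(1.910000 - 1.980000)/(-8.932129 - (-8.137608)) = 2.696951; f(s_2) = 3.716392
s_3 = 2.696951 - (3.716392)·(2.696951 - 1.910000)/(3.716392 - (-8.932129)) = 2.465729; f(s_3) = -0.908817
s_4 = 2.465729 - (-0.908817)·(2.465729 - 2.696951)/(-0.908817 - (3.716392)) = 2.511162; f(s_4) = -0.064775

2.51116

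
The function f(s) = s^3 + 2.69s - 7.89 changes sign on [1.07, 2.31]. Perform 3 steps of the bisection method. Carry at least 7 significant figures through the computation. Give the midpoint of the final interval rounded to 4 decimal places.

f(1.070000) = -3.786657, f(2.310000) = 10.650291 (opposite signs)
step 1: m = 1.690000, f(m) = 1.482909 > 0 → root in [1.070000, 1.690000]
step 2: m = 1.380000, f(m) = -1.549728 < 0 → root in [1.380000, 1.690000]
step 3: m = 1.535000, f(m) = -0.144045 < 0 → root in [1.535000, 1.690000]
Midpoint of [1.535000, 1.690000] = 1.612500

1.6125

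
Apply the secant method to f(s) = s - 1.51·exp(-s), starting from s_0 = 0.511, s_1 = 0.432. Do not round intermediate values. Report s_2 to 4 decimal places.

Secant update: s_(k+1) = s_k − f(s_k)·(s_k − s_(k-1))/(f(s_k) − f(s_(k-1))).
f(s_0) = -0.394842, f(s_1) = -0.548306
s_2 = 0.432000 - (-0.548306)·(0.432000 - 0.511000)/(-0.548306 - (-0.394842)) = 0.714256; f(s_2) = -0.024974

0.7143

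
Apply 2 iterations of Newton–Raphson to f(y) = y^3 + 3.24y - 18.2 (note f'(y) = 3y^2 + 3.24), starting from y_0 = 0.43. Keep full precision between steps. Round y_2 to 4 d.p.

3.3309

y_0 = 0.430000: f = -16.727293, f' = 3.794700 → y_1 = 0.430000 - (-16.727293)/(3.794700) = 4.838067
y_1 = 4.838067: f = 110.719473, f' = 73.460686 → y_2 = 4.838067 - (110.719473)/(73.460686) = 3.330874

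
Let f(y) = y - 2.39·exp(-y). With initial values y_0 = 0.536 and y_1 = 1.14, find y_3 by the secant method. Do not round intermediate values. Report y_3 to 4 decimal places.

f(y_0) = -0.862351, f(y_1) = 0.375633
y_2 = 1.140000 - (0.375633)·(1.140000 - 0.536000)/(0.375633 - (-0.862351)) = 0.956733; f(y_2) = 0.038623
y_3 = 0.956733 - (0.038623)·(0.956733 - 1.140000)/(0.038623 - (0.375633)) = 0.935729; f(y_3) = -0.001868

0.9357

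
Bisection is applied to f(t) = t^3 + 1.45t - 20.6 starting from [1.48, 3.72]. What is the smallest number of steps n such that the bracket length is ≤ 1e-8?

Initial width b − a = 3.72 − 1.48 = 2.240000.
After n steps the width is (b−a)/2^n; need (b−a)/2^n ≤ 1e-8.
So n ≥ log₂(2.240000/1e-8) = log₂(224000000.0000) ≈ 27.7389.
Hence n = 28.

28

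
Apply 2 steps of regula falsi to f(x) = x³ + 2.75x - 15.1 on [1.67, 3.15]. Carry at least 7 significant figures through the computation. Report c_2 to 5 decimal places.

2.05348

False-position update: c = (a·f(b) − b·f(a))/(f(b) − f(a)); replace the endpoint whose sign matches f(c).
f(1.670000) = -5.850037, f(3.150000) = 24.818375
step 1: c = 1.952312, f(c) = -2.289864 < 0 → new bracket [1.952312, 3.150000]
step 2: c = 2.053482, f(c) = -0.793827 < 0 → new bracket [2.053482, 3.150000]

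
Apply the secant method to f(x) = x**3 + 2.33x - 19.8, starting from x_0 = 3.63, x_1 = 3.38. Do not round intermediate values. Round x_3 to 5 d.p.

Secant update: x_(k+1) = x_k − f(x_k)·(x_k − x_(k-1))/(f(x_k) − f(x_(k-1))).
f(x_0) = 36.490047, f(x_1) = 26.689872
x_2 = 3.380000 - (26.689872)·(3.380000 - 3.630000)/(26.689872 - (36.490047)) = 2.699148; f(x_2) = 6.153389
x_3 = 2.699148 - (6.153389)·(2.699148 - 3.380000)/(6.153389 - (26.689872)) = 2.495143; f(x_3) = 1.547791

2.49514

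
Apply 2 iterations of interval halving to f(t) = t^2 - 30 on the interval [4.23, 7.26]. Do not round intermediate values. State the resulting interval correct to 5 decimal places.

f(4.230000) = -12.107100, f(7.260000) = 22.707600 (opposite signs)
step 1: m = 5.745000, f(m) = 3.005025 > 0 → root in [4.230000, 5.745000]
step 2: m = 4.987500, f(m) = -5.124844 < 0 → root in [4.987500, 5.745000]

[4.98750, 5.74500]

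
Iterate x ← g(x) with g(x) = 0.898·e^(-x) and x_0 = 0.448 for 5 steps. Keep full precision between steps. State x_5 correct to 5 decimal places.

x_1 = g(0.448000) = 0.573736
x_2 = g(0.573736) = 0.505948
x_3 = g(0.505948) = 0.541435
x_4 = g(0.541435) = 0.522558
x_5 = g(0.522558) = 0.532516

0.53252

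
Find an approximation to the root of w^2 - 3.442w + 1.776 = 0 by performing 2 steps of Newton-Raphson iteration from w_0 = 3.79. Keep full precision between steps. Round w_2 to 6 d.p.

Newton update: w ← w − f(w)/f'(w).
f'(w) = 2w - 3.442
w_0 = 3.790000: f = 3.094920, f' = 4.138000 → w_1 = 3.790000 - (3.094920)/(4.138000) = 3.042073
w_1 = 3.042073: f = 0.559394, f' = 2.642147 → w_2 = 3.042073 - (0.559394)/(2.642147) = 2.830354

2.830354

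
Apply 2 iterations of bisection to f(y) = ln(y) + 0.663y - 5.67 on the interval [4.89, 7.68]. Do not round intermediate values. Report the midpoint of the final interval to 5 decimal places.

5.93625

f(4.890000) = -0.840738, f(7.680000) = 1.460460 (opposite signs)
step 1: m = 6.285000, f(m) = 0.335121 > 0 → root in [4.890000, 6.285000]
step 2: m = 5.587500, f(m) = -0.244956 < 0 → root in [5.587500, 6.285000]
Midpoint of [5.587500, 6.285000] = 5.936250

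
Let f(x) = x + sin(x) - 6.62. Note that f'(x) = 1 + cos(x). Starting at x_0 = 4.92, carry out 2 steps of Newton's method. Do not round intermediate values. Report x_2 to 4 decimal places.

Newton update: x ← x − f(x)/f'(x).
x_0 = 4.920000: f = -2.678526, f' = 1.206123 → x_1 = 4.920000 - (-2.678526)/(1.206123) = 7.140774
x_1 = 7.140774: f = 1.277041, f' = 1.654263 → x_2 = 7.140774 - (1.277041)/(1.654263) = 6.368804

6.3688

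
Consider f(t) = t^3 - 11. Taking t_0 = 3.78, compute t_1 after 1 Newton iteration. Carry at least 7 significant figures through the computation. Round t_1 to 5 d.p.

f'(t) = 3t^2
t_0 = 3.780000: f = 43.010152, f' = 42.865200 → t_1 = 3.780000 - (43.010152)/(42.865200) = 2.776618

2.77662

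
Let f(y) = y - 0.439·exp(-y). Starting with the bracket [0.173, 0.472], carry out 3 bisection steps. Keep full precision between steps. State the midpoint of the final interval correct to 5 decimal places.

0.30381

f(0.173000) = -0.196259, f(0.472000) = 0.198172 (opposite signs)
step 1: m = 0.322500, f(m) = 0.004517 > 0 → root in [0.173000, 0.322500]
step 2: m = 0.247750, f(m) = -0.094914 < 0 → root in [0.247750, 0.322500]
step 3: m = 0.285125, f(m) = -0.044968 < 0 → root in [0.285125, 0.322500]
Midpoint of [0.285125, 0.322500] = 0.303813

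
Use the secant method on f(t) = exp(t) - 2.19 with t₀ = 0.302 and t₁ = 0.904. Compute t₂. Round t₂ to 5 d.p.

f(t_0) = -0.837439, f(t_1) = 0.279461
t_2 = 0.904000 - (0.279461)·(0.904000 - 0.302000)/(0.279461 - (-0.837439)) = 0.753373; f(t_2) = -0.065848

0.75337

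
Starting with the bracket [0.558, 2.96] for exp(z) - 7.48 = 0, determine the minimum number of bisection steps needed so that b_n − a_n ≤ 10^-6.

22

Initial width b − a = 2.96 − 0.558 = 2.402000.
After n steps the width is (b−a)/2^n; need (b−a)/2^n ≤ 10^-6.
So n ≥ log₂(2.402000/10^-6) = log₂(2402000.0000) ≈ 21.1958.
Hence n = 22.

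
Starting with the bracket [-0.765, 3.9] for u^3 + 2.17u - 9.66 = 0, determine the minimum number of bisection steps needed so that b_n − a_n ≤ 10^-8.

29

Initial width b − a = 3.9 − -0.765 = 4.665000.
After n steps the width is (b−a)/2^n; need (b−a)/2^n ≤ 10^-8.
So n ≥ log₂(4.665000/10^-8) = log₂(466500000.0000) ≈ 28.7973.
Hence n = 29.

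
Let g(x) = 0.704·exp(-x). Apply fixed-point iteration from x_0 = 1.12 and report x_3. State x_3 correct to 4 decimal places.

0.4023

x_1 = g(1.120000) = 0.229701
x_2 = g(0.229701) = 0.559519
x_3 = g(0.559519) = 0.402325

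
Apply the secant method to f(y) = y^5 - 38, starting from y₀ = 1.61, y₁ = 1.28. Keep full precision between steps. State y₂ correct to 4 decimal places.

Secant update: y_(k+1) = y_k − f(y_k)·(y_k − y_(k-1))/(f(y_k) − f(y_(k-1))).
f(y_0) = -27.182438, f(y_1) = -34.564026
y_2 = 1.280000 - (-34.564026)·(1.280000 - 1.610000)/(-34.564026 - (-27.182438)) = 2.825213; f(y_2) = 141.993286

2.8252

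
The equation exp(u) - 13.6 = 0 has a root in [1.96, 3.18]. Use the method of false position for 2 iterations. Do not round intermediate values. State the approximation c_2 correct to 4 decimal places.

2.5619

False-position update: c = (a·f(b) − b·f(a))/(f(b) − f(a)); replace the endpoint whose sign matches f(c).
f(1.960000) = -6.500673, f(3.180000) = 10.446754
step 1: c = 2.427966, f(c) = -2.264197 < 0 → new bracket [2.427966, 3.180000]
step 2: c = 2.561926, f(c) = -0.639249 < 0 → new bracket [2.561926, 3.180000]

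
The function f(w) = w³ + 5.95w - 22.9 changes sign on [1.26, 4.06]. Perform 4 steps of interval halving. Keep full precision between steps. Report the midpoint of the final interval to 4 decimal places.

f(1.260000) = -13.402624, f(4.060000) = 68.180416 (opposite signs)
step 1: m = 2.660000, f(m) = 11.748096 > 0 → root in [1.260000, 2.660000]
step 2: m = 1.960000, f(m) = -3.708464 < 0 → root in [1.960000, 2.660000]
step 3: m = 2.310000, f(m) = 3.170891 > 0 → root in [1.960000, 2.310000]
step 4: m = 2.135000, f(m) = -0.464940 < 0 → root in [2.135000, 2.310000]
Midpoint of [2.135000, 2.310000] = 2.222500

2.2225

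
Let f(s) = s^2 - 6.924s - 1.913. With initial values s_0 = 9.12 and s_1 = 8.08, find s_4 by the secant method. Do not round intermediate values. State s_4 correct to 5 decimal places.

7.19044

f(s_0) = 18.114520, f(s_1) = 7.427480
s_2 = 8.080000 - (7.427480)·(8.080000 - 9.120000)/(7.427480 - (18.114520)) = 7.357201; f(s_2) = 1.274149
s_3 = 7.357201 - (1.274149)·(7.357201 - 8.080000)/(1.274149 - (7.427480)) = 7.207534; f(s_3) = 0.130580
s_4 = 7.207534 - (0.130580)·(7.207534 - 7.357201)/(0.130580 - (1.274149)) = 7.190444; f(s_4) = 0.002850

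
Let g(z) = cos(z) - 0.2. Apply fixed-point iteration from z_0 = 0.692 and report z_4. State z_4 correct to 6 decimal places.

z_1 = g(0.692000) = 0.569971
z_2 = g(0.569971) = 0.641916
z_3 = g(0.641916) = 0.600950
z_4 = g(0.600950) = 0.624799

0.624799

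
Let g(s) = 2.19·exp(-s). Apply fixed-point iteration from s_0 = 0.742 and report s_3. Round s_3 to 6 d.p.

1.012066

s_1 = g(0.742000) = 1.042792
s_2 = g(1.042792) = 0.771908
s_3 = g(0.771908) = 1.012066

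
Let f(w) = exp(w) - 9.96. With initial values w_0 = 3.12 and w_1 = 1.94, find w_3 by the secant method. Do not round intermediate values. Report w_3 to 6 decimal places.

2.324440

Secant update: w_(k+1) = w_k − f(w_k)·(w_k − w_(k-1))/(f(w_k) − f(w_(k-1))).
f(w_0) = 12.686380, f(w_1) = -3.001249
w_2 = 1.940000 - (-3.001249)·(1.940000 - 3.120000)/(-3.001249 - (12.686380)) = 2.165749; f(w_2) = -1.238864
w_3 = 2.165749 - (-1.238864)·(2.165749 - 1.940000)/(-1.238864 - (-3.001249)) = 2.324440; f(w_3) = 0.260950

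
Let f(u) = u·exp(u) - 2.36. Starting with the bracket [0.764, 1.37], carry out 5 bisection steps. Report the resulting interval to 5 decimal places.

f(0.764000) = -0.719809, f(1.370000) = 3.031430 (opposite signs)
step 1: m = 1.067000, f(m) = 0.741392 > 0 → root in [0.764000, 1.067000]
step 2: m = 0.915500, f(m) = -0.073059 < 0 → root in [0.915500, 1.067000]
step 3: m = 0.991250, f(m) = 0.311023 > 0 → root in [0.915500, 0.991250]
step 4: m = 0.953375, f(m) = 0.113485 > 0 → root in [0.915500, 0.953375]
step 5: m = 0.934438, f(m) = 0.018873 > 0 → root in [0.915500, 0.934438]

[0.91550, 0.93444]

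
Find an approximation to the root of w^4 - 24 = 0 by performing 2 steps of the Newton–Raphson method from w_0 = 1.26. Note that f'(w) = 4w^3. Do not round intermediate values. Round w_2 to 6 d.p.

3.056095

Newton update: w ← w − f(w)/f'(w).
w_0 = 1.260000: f = -21.479526, f' = 8.001504 → w_1 = 1.260000 - (-21.479526)/(8.001504) = 3.944436
w_1 = 3.944436: f = 218.069293, f' = 245.479239 → w_2 = 3.944436 - (218.069293)/(245.479239) = 3.056095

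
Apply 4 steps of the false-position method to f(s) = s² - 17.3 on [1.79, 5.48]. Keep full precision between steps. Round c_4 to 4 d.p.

4.1582

False-position update: c = (a·f(b) − b·f(a))/(f(b) − f(a)); replace the endpoint whose sign matches f(c).
f(1.790000) = -14.095900, f(5.480000) = 12.730400
step 1: c = 3.728913, f(c) = -3.395205 < 0 → new bracket [3.728913, 5.480000]
step 2: c = 4.097600, f(c) = -0.509673 < 0 → new bracket [4.097600, 5.480000]
step 3: c = 4.150815, f(c) = -0.070733 < 0 → new bracket [4.150815, 5.480000]
step 4: c = 4.158160, f(c) = -0.009708 < 0 → new bracket [4.158160, 5.480000]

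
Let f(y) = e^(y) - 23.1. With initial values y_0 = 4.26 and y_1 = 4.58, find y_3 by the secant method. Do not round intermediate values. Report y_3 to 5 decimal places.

Secant update: y_(k+1) = y_k − f(y_k)·(y_k − y_(k-1))/(f(y_k) − f(y_(k-1))).
f(y_0) = 47.709983, f(y_1) = 74.414394
y_2 = 4.580000 - (74.414394)·(4.580000 - 4.260000)/(74.414394 - (47.709983)) = 3.688289; f(y_2) = 16.876405
y_3 = 3.688289 - (16.876405)·(3.688289 - 4.580000)/(16.876405 - (74.414394)) = 3.426743; f(y_3) = 7.676233

3.42674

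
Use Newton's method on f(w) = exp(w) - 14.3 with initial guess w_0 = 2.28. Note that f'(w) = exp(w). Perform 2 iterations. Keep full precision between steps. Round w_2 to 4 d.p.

2.6636

Newton update: w ← w − f(w)/f'(w).
w_0 = 2.280000: f = -4.523320, f' = 9.776680 → w_1 = 2.280000 - (-4.523320)/(9.776680) = 2.742664
w_1 = 2.742664: f = 1.228300, f' = 15.528300 → w_2 = 2.742664 - (1.228300)/(15.528300) = 2.663563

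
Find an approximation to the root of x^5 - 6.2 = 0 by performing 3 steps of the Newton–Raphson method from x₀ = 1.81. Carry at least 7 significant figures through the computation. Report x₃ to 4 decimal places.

f'(x) = 5x⁴
x_0 = 1.810000: f = 13.226424, f' = 53.664156 → x_1 = 1.810000 - (13.226424)/(53.664156) = 1.563533
x_1 = 1.563533: f = 3.144063, f' = 29.881239 → x_2 = 1.563533 - (3.144063)/(29.881239) = 1.458315
x_2 = 1.458315: f = 0.395630, f' = 22.613879 → x_3 = 1.458315 - (0.395630)/(22.613879) = 1.440820

1.4408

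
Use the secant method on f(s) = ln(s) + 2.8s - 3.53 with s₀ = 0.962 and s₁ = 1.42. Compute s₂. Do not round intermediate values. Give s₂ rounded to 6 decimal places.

Secant update: s_(k+1) = s_k − f(s_k)·(s_k − s_(k-1))/(f(s_k) − f(s_(k-1))).
f(s_0) = -0.875141, f(s_1) = 0.796657
s_2 = 1.420000 - (0.796657)·(1.420000 - 0.962000)/(0.796657 - (-0.875141)) = 1.201751; f(s_2) = 0.018681

1.201751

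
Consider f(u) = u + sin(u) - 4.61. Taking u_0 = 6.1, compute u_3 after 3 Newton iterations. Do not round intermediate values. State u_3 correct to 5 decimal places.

f'(u) = 1 + cos(u)
u_0 = 6.100000: f = 1.307837, f' = 1.983268 → u_1 = 6.100000 - (1.307837)/(1.983268) = 5.440565
u_1 = 5.440565: f = 0.084175, f' = 1.665509 → u_2 = 5.440565 - (0.084175)/(1.665509) = 5.390025
u_2 = 5.390025: f = 0.000967, f' = 1.626953 → u_3 = 5.390025 - (0.000967)/(1.626953) = 5.389430

5.38943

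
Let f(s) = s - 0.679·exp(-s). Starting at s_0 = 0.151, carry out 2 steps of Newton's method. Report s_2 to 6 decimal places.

0.438093

f'(s) = 1 + 0.679·exp(-s)
s_0 = 0.151000: f = -0.432837, f' = 1.583837 → s_1 = 0.151000 - (-0.432837)/(1.583837) = 0.424284
s_1 = 0.424284: f = -0.019944, f' = 1.444228 → s_2 = 0.424284 - (-0.019944)/(1.444228) = 0.438093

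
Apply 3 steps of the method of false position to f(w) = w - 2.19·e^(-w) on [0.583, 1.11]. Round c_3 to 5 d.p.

f(0.583000) = -0.639504, f(1.110000) = 0.388266
step 1: c = 0.910913, f(c) = 0.030189 > 0 → new bracket [0.583000, 0.910913]
step 2: c = 0.896131, f(c) = 0.002292 > 0 → new bracket [0.583000, 0.896131]
step 3: c = 0.895013, f(c) = 0.000174 > 0 → new bracket [0.583000, 0.895013]

0.89501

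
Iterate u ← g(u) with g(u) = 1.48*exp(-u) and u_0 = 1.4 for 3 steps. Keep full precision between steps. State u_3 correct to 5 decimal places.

0.52972

u_1 = g(1.400000) = 0.364964
u_2 = g(0.364964) = 1.027449
u_3 = g(1.027449) = 0.529720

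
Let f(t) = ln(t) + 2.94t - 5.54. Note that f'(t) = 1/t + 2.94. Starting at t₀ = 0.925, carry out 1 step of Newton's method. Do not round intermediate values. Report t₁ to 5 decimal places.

Newton update: t ← t − f(t)/f'(t).
t_0 = 0.925000: f = -2.898462, f' = 4.021081 → t_1 = 0.925000 - (-2.898462)/(4.021081) = 1.645816

1.64582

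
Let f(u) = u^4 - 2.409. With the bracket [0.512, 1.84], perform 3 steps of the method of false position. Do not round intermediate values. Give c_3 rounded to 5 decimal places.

1.10013

f(0.512000) = -2.340281, f(1.840000) = 9.053287
step 1: c = 0.784776, f(c) = -2.029700 < 0 → new bracket [0.784776, 1.840000]
step 2: c = 0.978026, f(c) = -1.494041 < 0 → new bracket [0.978026, 1.840000]
step 3: c = 1.100126, f(c) = -0.944231 < 0 → new bracket [1.100126, 1.840000]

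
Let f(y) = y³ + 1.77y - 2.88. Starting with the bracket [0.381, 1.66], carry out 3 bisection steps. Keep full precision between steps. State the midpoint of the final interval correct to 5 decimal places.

f(0.381000) = -2.150324, f(1.660000) = 4.632496 (opposite signs)
step 1: m = 1.020500, f(m) = -0.010946 < 0 → root in [1.020500, 1.660000]
step 2: m = 1.340250, f(m) = 1.899693 > 0 → root in [1.020500, 1.340250]
step 3: m = 1.180375, f(m) = 0.853863 > 0 → root in [1.020500, 1.180375]
Midpoint of [1.020500, 1.180375] = 1.100437

1.10044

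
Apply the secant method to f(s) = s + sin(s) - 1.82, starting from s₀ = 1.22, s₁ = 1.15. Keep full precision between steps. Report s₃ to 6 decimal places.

0.986706

f(s_0) = 0.339099, f(s_1) = 0.242764
s_2 = 1.150000 - (0.242764)·(1.150000 - 1.220000)/(0.242764 - (0.339099)) = 0.973601; f(s_2) = -0.019483
s_3 = 0.973601 - (-0.019483)·(0.973601 - 1.150000)/(-0.019483 - (0.242764)) = 0.986706; f(s_3) = 0.000920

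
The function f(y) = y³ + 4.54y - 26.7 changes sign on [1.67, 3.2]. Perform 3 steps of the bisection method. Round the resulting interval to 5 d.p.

[2.43500, 2.62625]

f(1.670000) = -14.460737, f(3.200000) = 20.596000 (opposite signs)
step 1: m = 2.435000, f(m) = -1.207437 < 0 → root in [2.435000, 3.200000]
step 2: m = 2.817500, f(m) = 8.457628 > 0 → root in [2.435000, 2.817500]
step 3: m = 2.626250, f(m) = 3.336918 > 0 → root in [2.435000, 2.626250]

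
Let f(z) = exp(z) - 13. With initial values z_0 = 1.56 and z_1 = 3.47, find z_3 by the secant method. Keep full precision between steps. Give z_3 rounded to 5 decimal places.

2.39109

Secant update: z_(k+1) = z_k − f(z_k)·(z_k − z_(k-1))/(f(z_k) − f(z_(k-1))).
f(z_0) = -8.241179, f(z_1) = 19.136742
z_2 = 3.470000 - (19.136742)·(3.470000 - 1.560000)/(19.136742 - (-8.241179)) = 2.134940; f(z_2) = -4.543464
z_3 = 2.134940 - (-4.543464)·(2.134940 - 3.470000)/(-4.543464 - (19.136742)) = 2.391094; f(z_3) = -2.074555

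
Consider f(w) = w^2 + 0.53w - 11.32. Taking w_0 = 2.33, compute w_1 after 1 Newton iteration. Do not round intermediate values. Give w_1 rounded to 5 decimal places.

3.22715

Newton update: w ← w − f(w)/f'(w).
f'(w) = 2w + 0.53
w_0 = 2.330000: f = -4.656200, f' = 5.190000 → w_1 = 2.330000 - (-4.656200)/(5.190000) = 3.227148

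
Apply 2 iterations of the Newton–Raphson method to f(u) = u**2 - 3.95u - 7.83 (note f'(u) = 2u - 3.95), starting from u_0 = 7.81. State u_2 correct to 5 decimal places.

Newton update: u ← u − f(u)/f'(u).
u_0 = 7.810000: f = 22.316600, f' = 11.670000 → u_1 = 7.810000 - (22.316600)/(11.670000) = 5.897695
u_1 = 5.897695: f = 3.656911, f' = 7.845390 → u_2 = 5.897695 - (3.656911)/(7.845390) = 5.431573

5.43157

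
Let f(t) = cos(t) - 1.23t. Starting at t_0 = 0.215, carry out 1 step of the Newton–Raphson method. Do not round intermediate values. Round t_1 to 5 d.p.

0.70866

f'(t) = -sin(t) - 1.23
t_0 = 0.215000: f = 0.712526, f' = -1.443347 → t_1 = 0.215000 - (0.712526)/(-1.443347) = 0.708662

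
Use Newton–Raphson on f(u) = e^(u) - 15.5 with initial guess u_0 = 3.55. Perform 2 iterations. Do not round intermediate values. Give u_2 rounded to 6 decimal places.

f'(u) = e^(u)
u_0 = 3.550000: f = 19.313317, f' = 34.813317 → u_1 = 3.550000 - (19.313317)/(34.813317) = 2.995232
u_1 = 2.995232: f = 4.489995, f' = 19.989995 → u_2 = 2.995232 - (4.489995)/(19.989995) = 2.770620

2.770620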